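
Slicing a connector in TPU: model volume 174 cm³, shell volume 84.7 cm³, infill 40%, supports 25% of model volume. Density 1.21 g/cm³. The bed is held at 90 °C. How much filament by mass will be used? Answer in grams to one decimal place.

Volume inside the shell = 174 − 84.7 = 89.3 cm³.
Infill deposited: 0.40 × 89.3 → 35.72 cm³.
Support = 0.25 × 174, so 43.5 cm³.
Deposited volume: 84.7 + 35.72 + 43.5 → 163.92 cm³.
Mass = 163.92 × 1.21, so 198.3432 g.

198.3 g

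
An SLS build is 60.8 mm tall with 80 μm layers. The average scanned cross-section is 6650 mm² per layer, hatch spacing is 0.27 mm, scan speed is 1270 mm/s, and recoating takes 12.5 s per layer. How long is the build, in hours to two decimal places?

Number of layers: 60.8 / 0.08 → 760 (rounded up).
Scan path per layer: 6650 / 0.27 → 24629.6 mm.
Per-layer scan time = 24629.6 / 1270 = 19.3934 s.
Time per layer = 19.3934 + 12.5, so 31.8934 s.
Build time = 760 × 31.8934 = 24238.984 s = 6.73 hours.

6.73 hours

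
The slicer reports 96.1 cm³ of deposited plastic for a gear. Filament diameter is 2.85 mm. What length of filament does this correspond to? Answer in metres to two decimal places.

A = π r² = π × 1.425² = 6.3794 mm².
L = 96100 mm³ / 6.3794 mm² = 15064.11 mm, i.e. 15.06 m.

15.06 m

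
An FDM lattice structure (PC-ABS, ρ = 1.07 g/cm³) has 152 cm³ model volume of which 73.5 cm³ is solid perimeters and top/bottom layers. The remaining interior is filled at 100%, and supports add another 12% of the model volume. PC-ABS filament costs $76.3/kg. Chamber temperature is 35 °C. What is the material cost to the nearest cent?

Interior volume: 152 − 73.5 → 78.5 cm³.
Infill volume = 1.00 × 78.5 = 78.5 cm³.
Support = 0.12 × 152, so 18.24 cm³.
Deposited volume: 73.5 + 78.5 + 18.24 → 170.24 cm³.
Mass: 170.24 × 1.07 → 182.1568 g.
At $76.3/kg: 182.1568/1000 × 76.3 = $13.90.

$13.90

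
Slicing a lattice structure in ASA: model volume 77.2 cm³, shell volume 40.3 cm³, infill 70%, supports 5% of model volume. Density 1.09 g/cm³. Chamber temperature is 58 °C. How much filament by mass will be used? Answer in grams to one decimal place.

76.3 g

Volume inside the shell = 77.2 − 40.3 = 36.9 cm³.
Infill volume = 0.70 × 36.9, so 25.83 cm³.
Support = 0.05 × 77.2 = 3.86 cm³.
Total printed volume = 40.3 + 25.83 + 3.86, so 69.99 cm³.
Mass = 69.99 × 1.09 = 76.2891 g.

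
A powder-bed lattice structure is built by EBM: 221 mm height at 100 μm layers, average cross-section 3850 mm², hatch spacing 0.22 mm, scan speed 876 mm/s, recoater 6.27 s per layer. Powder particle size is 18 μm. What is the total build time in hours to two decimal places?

Number of layers: 221 / 0.1 → 2210 (rounded up).
Per-layer scan distance = 3850 / 0.22, so 17500 mm.
Scan time per layer = 17500 / 876, so 19.9772 s.
Per-layer time = 19.9772 + 6.27 = 26.2472 s.
2210 layers × 26.2472 s/layer = 58006.312 s, i.e. 16.11 hours.

16.11 hours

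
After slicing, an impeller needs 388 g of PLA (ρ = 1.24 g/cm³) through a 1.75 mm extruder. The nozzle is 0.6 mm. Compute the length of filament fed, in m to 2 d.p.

130.09 m

Volume = 388 g / 1.24 g·cm⁻³ = 312.9032 cm³ = 312903.2 mm³.
A = π r² = π × 0.875² = 2.4053 mm².
L = V/A = 312903.2/2.4053 = 130089.05 mm → 130.09 m.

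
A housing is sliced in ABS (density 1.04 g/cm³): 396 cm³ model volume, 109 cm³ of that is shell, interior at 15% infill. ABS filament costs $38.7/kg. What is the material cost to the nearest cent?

$6.12

Interior volume = 396 − 109, so 287 cm³.
Infill volume = 0.15 × 287, so 43.05 cm³.
Total extruded = 109 + 43.05 = 152.05 cm³.
Mass = 152.05 × 1.04, so 158.132 g.
At $38.7/kg: 158.132/1000 × 38.7 = $6.12.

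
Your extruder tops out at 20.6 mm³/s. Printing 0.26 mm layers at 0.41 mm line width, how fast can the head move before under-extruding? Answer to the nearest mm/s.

193 mm/s

Extrusion cross-section: 0.26 × 0.41 → 0.1066 mm².
Max speed = 20.6 / 0.1066 = 193.25 ≈ 193 mm/s.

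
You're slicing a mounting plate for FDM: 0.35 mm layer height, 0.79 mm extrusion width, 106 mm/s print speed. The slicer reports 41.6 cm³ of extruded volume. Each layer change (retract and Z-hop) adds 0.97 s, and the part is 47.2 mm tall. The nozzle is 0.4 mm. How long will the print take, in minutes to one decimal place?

25.8 minutes

Extrusion cross-section = 0.35 × 0.79 = 0.2765 mm².
Path length: 41600 mm³ / 0.2765 mm² → 150452.1 mm.
Extrusion time = 150452.1 / 106 = 1419.4 s.
Layers = ⌈47.2/0.35⌉ = 135.
Z-hop total: 135 × 0.97 → 130.95 s.
Altogether 1419.4 + 130.95 = 1550.35 s, i.e. 25.8 minutes.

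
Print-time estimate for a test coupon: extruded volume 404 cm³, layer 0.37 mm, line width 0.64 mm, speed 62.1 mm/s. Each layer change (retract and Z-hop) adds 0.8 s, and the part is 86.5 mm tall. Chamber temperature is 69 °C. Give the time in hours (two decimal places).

7.68 hours

Line area = 0.37 × 0.64, so 0.2368 mm².
Total extruded path = 404000/0.2368 = 1706081.1 mm.
Extrusion time: 1706081.1 / 62.1 → 27473.1 s.
Layers = ⌈86.5/0.37⌉ = 234.
Layer-change overhead: 234 × 0.8 → 187.2 s.
Total = 27473.1 + 187.2 = 27660.3 s = 7.68 hours.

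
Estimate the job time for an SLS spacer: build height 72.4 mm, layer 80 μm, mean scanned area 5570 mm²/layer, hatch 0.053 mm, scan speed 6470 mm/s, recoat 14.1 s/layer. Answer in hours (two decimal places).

7.63 hours

Layer count = ceil(72.4 / 0.08) = 905.
Per-layer scan distance = 5570 / 0.053 = 105094.3 mm.
Scan time per layer = 105094.3 / 6470 = 16.2433 s.
Time per layer = 16.2433 + 14.1 = 30.3433 s.
Total: 905 × 30.3433 s = 27460.6865 s → 7.63 hours.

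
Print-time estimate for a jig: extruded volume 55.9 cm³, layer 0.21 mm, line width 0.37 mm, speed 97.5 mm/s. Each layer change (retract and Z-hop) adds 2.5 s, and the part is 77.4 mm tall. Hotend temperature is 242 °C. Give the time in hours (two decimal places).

Extrusion cross-section = 0.21 × 0.37, so 0.0777 mm².
Total extruded path = 55900/0.0777 = 719433.7 mm.
Print-move time = 719433.7 / 97.5 = 7378.8 s.
Layers = ⌈77.4/0.21⌉ = 369.
Layer-change overhead = 369 × 2.5, so 922.5 s.
Altogether 7378.8 + 922.5 = 8301.3 s, i.e. 2.31 hours.

2.31 hours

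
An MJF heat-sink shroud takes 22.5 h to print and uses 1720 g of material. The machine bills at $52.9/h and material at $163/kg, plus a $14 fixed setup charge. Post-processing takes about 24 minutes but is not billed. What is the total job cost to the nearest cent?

$1484.61

Machine-time cost = 52.9 × 22.5 = $1190.25.
Feedstock cost = 163 × 1720/1000, so $280.36.
Adding setup: 1190.25 + 280.36 + 14 → $1484.61.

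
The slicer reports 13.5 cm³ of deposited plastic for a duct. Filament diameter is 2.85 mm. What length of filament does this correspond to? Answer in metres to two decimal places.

A = π r² = π × 1.425² = 6.3794 mm².
L = 13500 mm³ / 6.3794 mm² = 2116.19 mm, i.e. 2.12 m.

2.12 m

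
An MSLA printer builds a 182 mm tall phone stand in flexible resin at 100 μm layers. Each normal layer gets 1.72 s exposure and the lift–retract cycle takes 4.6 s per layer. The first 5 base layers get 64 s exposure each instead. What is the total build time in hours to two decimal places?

3.28 hours

Number of layers: 182 / 0.1 → 1820 (rounded up).
Burn-in layers: 5 × (64 + 4.6) → 343 s.
Remaining layers: 1815 × (1.72 + 4.6) → 11470.8 s.
Total = 343 + 11470.8 = 11813.8 s = 3.28 hours.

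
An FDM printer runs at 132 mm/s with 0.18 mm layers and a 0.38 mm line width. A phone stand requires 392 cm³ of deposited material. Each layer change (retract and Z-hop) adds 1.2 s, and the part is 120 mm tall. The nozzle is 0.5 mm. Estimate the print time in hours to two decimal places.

Extrusion cross-section = 0.18 × 0.38 = 0.0684 mm².
Toolpath length = 392 cm³ / 0.0684 mm² = 392000 / 0.0684 = 5730994.2 mm.
Print-move time: 5730994.2 / 132 → 43416.6 s.
Number of layers: 120 / 0.18 → 667 (rounded up).
Non-print overhead: 667 × 1.2 → 800.4 s.
Total = 43416.6 + 800.4 = 44217 s = 12.28 hours.

12.28 hours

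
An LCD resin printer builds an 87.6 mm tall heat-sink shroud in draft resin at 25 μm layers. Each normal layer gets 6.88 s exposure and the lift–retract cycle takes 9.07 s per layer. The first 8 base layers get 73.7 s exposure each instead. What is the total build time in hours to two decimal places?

Layers = ⌈87.6/0.025⌉ = 3504.
Burn-in layers: 8 × (73.7 + 9.07) → 662.16 s.
Remaining layers = 3496 × (6.88 + 9.07) = 55761.2 s.
Total = 662.16 + 55761.2 = 56423.36 s = 15.67 hours.

15.67 hours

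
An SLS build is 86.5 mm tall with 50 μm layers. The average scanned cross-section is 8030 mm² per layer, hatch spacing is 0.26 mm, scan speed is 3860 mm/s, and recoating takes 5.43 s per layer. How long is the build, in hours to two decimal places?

6.45 hours

Layers = ⌈86.5/0.05⌉ = 1730.
Hatch length per layer = 8030 / 0.26 = 30884.6 mm.
Scan time per layer = 30884.6 / 3860, so 8.0012 s.
Layer cycle = 8.0012 + 5.43, so 13.4312 s.
1730 layers × 13.4312 s/layer = 23235.976 s, i.e. 6.45 hours.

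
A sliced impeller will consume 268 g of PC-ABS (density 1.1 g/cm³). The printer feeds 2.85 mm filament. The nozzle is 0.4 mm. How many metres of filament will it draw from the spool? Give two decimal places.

38.19 m

Extruded volume: 268/1.1 = 243.6364 cm³ (243636.4 mm³).
Filament cross-section = π × (2.85/2)² = 6.3794 mm².
Length = 243636.4 / 6.3794 = 38191.12 mm = 38.19 m.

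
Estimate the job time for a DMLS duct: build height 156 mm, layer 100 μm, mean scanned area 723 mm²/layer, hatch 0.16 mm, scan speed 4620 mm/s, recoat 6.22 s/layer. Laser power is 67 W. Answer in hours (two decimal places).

3.12 hours

Number of layers: 156 / 0.1 → 1560 (rounded up).
Scan path per layer = 723 / 0.16, so 4518.8 mm.
Scan time per layer: 4518.8 / 4620 → 0.9781 s.
Per-layer time = 0.9781 + 6.22, so 7.1981 s.
1560 layers × 7.1981 s/layer = 11229.036 s, i.e. 3.12 hours.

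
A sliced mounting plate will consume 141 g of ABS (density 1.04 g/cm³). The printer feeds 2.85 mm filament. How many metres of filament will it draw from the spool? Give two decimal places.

21.25 m

Extruded volume: 141/1.04 = 135.5769 cm³ (135576.9 mm³).
Cross-section of 2.85 mm filament: π·(2.85/2)² = 6.3794 mm².
Length = 135576.9 / 6.3794 = 21252.3 mm = 21.25 m.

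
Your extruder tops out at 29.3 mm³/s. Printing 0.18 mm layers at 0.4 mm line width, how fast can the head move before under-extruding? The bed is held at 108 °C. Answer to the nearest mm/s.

407 mm/s

Extrusion cross-section = 0.18 × 0.4 = 0.072 mm².
v_max = Q/A = 29.3/0.072 = 406.94 mm/s → 407 mm/s.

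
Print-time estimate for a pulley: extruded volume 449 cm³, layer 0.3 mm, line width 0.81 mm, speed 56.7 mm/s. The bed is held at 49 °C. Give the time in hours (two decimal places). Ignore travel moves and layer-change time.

9.05 hours

Extrusion cross-section = 0.3 × 0.81, so 0.243 mm².
Toolpath length = 449 cm³ / 0.243 mm² = 449000 / 0.243 = 1847736.6 mm.
Extrusion time = 1847736.6 / 56.7 = 32587.9 s.
That's 32587.9 s → 9.05 hours.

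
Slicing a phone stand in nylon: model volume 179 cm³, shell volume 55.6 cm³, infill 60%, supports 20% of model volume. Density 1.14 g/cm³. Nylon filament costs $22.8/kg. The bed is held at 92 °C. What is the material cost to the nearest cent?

Infill region = 179 − 55.6, so 123.4 cm³.
Deposited infill = 0.60 × 123.4, so 74.04 cm³.
Support = 0.20 × 179, so 35.8 cm³.
Total printed volume = 55.6 + 74.04 + 35.8, so 165.44 cm³.
Mass: 165.44 × 1.14 → 188.6016 g.
Cost = 188.6016 g / 1000 × $22.8/kg = $4.30.

$4.30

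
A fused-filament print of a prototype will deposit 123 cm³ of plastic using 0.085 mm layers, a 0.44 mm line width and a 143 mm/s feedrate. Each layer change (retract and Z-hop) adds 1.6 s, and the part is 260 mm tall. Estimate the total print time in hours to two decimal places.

7.75 hours

Extrusion cross-section = 0.085 × 0.44, so 0.0374 mm².
Path length: 123000 mm³ / 0.0374 mm² → 3288770.1 mm.
Print-move time = 3288770.1 / 143 = 22998.4 s.
Layers = ⌈260/0.085⌉ = 3059.
Layer-change overhead = 3059 × 1.6, so 4894.4 s.
Altogether 22998.4 + 4894.4 = 27892.8 s, i.e. 7.75 hours.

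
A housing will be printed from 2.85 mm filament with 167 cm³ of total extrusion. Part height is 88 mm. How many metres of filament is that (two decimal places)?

26.18 m

Filament cross-section = π × (2.85/2)² = 6.3794 mm².
L = 167000 mm³ / 6.3794 mm² = 26178.01 mm, i.e. 26.18 m.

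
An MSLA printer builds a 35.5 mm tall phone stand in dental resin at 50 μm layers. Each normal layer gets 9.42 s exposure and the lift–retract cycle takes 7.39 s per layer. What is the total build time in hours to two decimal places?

3.32 hours

Layers = ⌈35.5/0.05⌉ = 710.
Each layer takes = 9.42 + 7.39 = 16.81 s.
Build time: 710 × 16.81 s = 11935.1 s, i.e. 3.32 hours.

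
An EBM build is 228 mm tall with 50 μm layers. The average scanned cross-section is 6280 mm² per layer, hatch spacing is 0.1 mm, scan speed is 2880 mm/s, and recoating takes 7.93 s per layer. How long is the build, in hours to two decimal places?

37.67 hours

Number of layers: 228 / 0.05 → 4560 (rounded up).
Per-layer scan distance = 6280 / 0.1, so 62800 mm.
Scan time per layer: 62800 / 2880 → 21.8056 s.
Time per layer = 21.8056 + 7.93, so 29.7356 s.
Total: 4560 × 29.7356 s = 135594.336 s → 37.67 hours.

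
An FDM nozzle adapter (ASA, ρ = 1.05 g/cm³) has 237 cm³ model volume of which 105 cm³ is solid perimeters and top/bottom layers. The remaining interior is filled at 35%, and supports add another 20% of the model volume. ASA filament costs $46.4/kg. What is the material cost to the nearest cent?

$9.68

Interior volume = 237 − 105, so 132 cm³.
Deposited infill = 0.35 × 132 = 46.2 cm³.
Support = 0.20 × 237, so 47.4 cm³.
Total printed volume = 105 + 46.2 + 47.4 = 198.6 cm³.
Mass: 198.6 × 1.05 → 208.53 g.
At $46.4/kg: 208.53/1000 × 46.4 = $9.68.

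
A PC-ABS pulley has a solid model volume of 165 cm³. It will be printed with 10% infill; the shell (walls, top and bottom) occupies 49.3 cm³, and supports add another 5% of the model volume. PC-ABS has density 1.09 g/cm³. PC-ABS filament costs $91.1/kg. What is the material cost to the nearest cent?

$6.86

Interior volume: 165 − 49.3 → 115.7 cm³.
Infill deposited = 0.10 × 115.7, so 11.57 cm³.
Support = 0.05 × 165, so 8.25 cm³.
Deposited volume = 49.3 + 11.57 + 8.25, so 69.12 cm³.
Mass: 69.12 × 1.09 → 75.3408 g.
Cost = 75.3408 g / 1000 × $91.1/kg = $6.86.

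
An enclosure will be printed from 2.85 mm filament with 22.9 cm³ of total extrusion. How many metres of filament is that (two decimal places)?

3.59 m

Cross-section of 2.85 mm filament: π·(2.85/2)² = 6.3794 mm².
Length = 22.9 cm³ / 6.3794 mm² = 22900 / 6.3794 = 3589.68 mm = 3.59 m.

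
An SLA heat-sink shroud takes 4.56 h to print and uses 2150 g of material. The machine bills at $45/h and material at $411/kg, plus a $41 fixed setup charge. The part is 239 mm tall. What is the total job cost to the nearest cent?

$1129.85

Machine-time cost: 45 × 4.56 → $205.20.
Material cost = 411 × 2150/1000, so $883.65.
Total = 205.20 + 883.65 + 41 = $1129.85.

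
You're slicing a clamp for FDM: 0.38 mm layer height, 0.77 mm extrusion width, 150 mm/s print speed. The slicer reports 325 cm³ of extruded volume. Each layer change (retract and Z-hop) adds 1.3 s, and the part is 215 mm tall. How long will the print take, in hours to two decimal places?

Bead cross-section = 0.38 × 0.77, so 0.2926 mm².
Path length: 325000 mm³ / 0.2926 mm² → 1110731.4 mm.
Time extruding: 1110731.4 / 150 → 7404.9 s.
Layer count = ceil(215 / 0.38) = 566.
Layer-change overhead = 566 × 1.3 = 735.8 s.
Total = 7404.9 + 735.8 = 8140.7 s = 2.26 hours.

2.26 hours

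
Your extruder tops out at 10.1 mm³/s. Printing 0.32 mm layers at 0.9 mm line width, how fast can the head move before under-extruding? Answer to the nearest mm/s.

Extrusion cross-section = 0.32 × 0.9, so 0.288 mm².
Max speed = 10.1 / 0.288 = 35.07 ≈ 35 mm/s.

35 mm/s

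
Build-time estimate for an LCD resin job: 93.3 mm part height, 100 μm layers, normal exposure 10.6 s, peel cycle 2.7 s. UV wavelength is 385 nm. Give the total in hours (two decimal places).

3.45 hours

Number of layers: 93.3 / 0.1 → 933 (rounded up).
Cycle time = 10.6 + 2.7, so 13.3 s.
Build time: 933 × 13.3 s = 12408.9 s, i.e. 3.45 hours.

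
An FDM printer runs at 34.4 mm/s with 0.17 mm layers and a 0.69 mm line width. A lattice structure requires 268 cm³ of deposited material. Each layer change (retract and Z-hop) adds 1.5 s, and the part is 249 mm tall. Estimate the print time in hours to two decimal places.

Extrusion cross-section = 0.17 × 0.69 = 0.1173 mm².
Path length: 268000 mm³ / 0.1173 mm² → 2284740 mm.
Extrusion time = 2284740 / 34.4, so 66416.9 s.
Layer count = ceil(249 / 0.17) = 1465.
Layer-change overhead = 1465 × 1.5, so 2197.5 s.
Altogether 66416.9 + 2197.5 = 68614.4 s, i.e. 19.06 hours.

19.06 hours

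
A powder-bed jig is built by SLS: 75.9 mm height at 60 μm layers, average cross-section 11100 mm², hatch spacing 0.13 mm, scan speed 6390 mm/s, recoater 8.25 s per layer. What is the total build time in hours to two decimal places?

Layer count = ceil(75.9 / 0.06) = 1265.
Per-layer scan distance = 11100 / 0.13, so 85384.6 mm.
Per-layer scan time = 85384.6 / 6390, so 13.3622 s.
Time per layer: 13.3622 + 8.25 → 21.6122 s.
Total: 1265 × 21.6122 s = 27339.433 s → 7.59 hours.

7.59 hours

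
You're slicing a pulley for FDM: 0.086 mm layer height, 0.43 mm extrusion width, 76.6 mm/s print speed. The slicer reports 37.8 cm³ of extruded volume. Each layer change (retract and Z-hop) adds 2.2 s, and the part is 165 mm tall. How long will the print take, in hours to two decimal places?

Line area = 0.086 × 0.43, so 0.03698 mm².
Toolpath length = 37.8 cm³ / 0.03698 mm² = 37800 / 0.03698 = 1022174.1 mm.
Extrusion time = 1022174.1 / 76.6, so 13344.3 s.
Layer count = ceil(165 / 0.086) = 1919.
Layer-change overhead = 1919 × 2.2 = 4221.8 s.
Altogether 13344.3 + 4221.8 = 17566.1 s, i.e. 4.88 hours.

4.88 hours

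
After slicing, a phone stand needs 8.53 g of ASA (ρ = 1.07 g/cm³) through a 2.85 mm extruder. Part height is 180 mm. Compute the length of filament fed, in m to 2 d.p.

Extruded volume: 8.53/1.07 = 7.972 cm³ (7972 mm³).
Filament cross-section = π × (2.85/2)² = 6.3794 mm².
L = V/A = 7972/6.3794 = 1249.65 mm → 1.25 m.

1.25 m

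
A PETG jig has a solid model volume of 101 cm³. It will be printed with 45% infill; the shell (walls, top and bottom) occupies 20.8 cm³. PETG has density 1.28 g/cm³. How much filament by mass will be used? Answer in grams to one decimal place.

Volume inside the shell = 101 − 20.8 = 80.2 cm³.
Infill volume: 0.45 × 80.2 → 36.09 cm³.
Total printed volume = 20.8 + 36.09 = 56.89 cm³.
Mass = 56.89 × 1.28, so 72.8192 g.

72.8 g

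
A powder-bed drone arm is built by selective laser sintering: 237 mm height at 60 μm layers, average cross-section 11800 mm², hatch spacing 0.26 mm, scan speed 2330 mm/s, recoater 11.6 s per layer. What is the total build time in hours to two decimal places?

34.10 hours

Layer count = ceil(237 / 0.06) = 3950.
Per-layer scan distance: 11800 / 0.26 → 45384.6 mm.
Scan time per layer = 45384.6 / 2330 = 19.4784 s.
Per-layer time = 19.4784 + 11.6, so 31.0784 s.
Total: 3950 × 31.0784 s = 122759.68 s → 34.10 hours.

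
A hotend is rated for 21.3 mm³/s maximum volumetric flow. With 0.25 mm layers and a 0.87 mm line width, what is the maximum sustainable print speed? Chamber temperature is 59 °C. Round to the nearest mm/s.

98 mm/s

Extrusion cross-section = 0.25 × 0.87 = 0.2175 mm².
v_max = Q/A = 21.3/0.2175 = 97.93 mm/s → 98 mm/s.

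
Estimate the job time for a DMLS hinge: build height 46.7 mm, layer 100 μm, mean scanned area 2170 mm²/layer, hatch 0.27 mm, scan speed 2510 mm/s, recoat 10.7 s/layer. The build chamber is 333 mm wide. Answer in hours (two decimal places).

Number of layers: 46.7 / 0.1 → 467 (rounded up).
Hatch length per layer: 2170 / 0.27 → 8037 mm.
Per-layer scan time = 8037 / 2510 = 3.202 s.
Time per layer = 3.202 + 10.7 = 13.902 s.
Total: 467 × 13.902 s = 6492.234 s → 1.80 hours.

1.80 hours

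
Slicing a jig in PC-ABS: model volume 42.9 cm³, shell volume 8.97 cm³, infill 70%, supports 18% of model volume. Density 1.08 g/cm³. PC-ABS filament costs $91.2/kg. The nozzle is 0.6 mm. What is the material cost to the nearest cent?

$3.98

Volume inside the shell = 42.9 − 8.97 = 33.93 cm³.
Infill volume = 0.70 × 33.93, so 23.751 cm³.
Support = 0.18 × 42.9 = 7.722 cm³.
Deposited volume = 8.97 + 23.751 + 7.722 = 40.443 cm³.
Mass: 40.443 × 1.08 → 43.67844 g.
Cost = 43.67844 g / 1000 × $91.2/kg = $3.98.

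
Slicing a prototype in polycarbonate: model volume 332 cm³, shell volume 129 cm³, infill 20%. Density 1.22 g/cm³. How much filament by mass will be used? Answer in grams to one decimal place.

Volume inside the shell = 332 − 129 = 203 cm³.
Infill deposited = 0.20 × 203, so 40.6 cm³.
Total printed volume = 129 + 40.6, so 169.6 cm³.
Mass = 169.6 × 1.22, so 206.912 g.

206.9 g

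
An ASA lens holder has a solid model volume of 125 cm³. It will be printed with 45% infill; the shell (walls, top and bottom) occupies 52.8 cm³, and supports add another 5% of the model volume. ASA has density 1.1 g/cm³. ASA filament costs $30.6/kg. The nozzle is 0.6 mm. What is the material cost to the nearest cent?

Interior volume = 125 − 52.8 = 72.2 cm³.
Infill volume = 0.45 × 72.2, so 32.49 cm³.
Support = 0.05 × 125 = 6.25 cm³.
Deposited volume = 52.8 + 32.49 + 6.25, so 91.54 cm³.
Mass: 91.54 × 1.1 → 100.694 g.
At $30.6/kg: 100.694/1000 × 30.6 = $3.08.

$3.08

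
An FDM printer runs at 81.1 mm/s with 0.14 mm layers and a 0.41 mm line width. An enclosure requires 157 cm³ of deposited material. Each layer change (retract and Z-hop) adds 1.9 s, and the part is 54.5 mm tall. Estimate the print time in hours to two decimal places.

9.57 hours

Bead cross-section = 0.14 × 0.41 = 0.0574 mm².
Total extruded path = 157000/0.0574 = 2735191.6 mm.
Extrusion time = 2735191.6 / 81.1 = 33726.2 s.
Number of layers: 54.5 / 0.14 → 390 (rounded up).
Z-hop total = 390 × 1.9 = 741 s.
Total = 33726.2 + 741 = 34467.2 s = 9.57 hours.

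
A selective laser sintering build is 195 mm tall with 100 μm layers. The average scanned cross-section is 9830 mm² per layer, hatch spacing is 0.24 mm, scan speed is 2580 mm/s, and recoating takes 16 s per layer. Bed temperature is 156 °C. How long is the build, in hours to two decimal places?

Layers = ⌈195/0.1⌉ = 1950.
Hatch length per layer = 9830 / 0.24, so 40958.3 mm.
Laser time per layer: 40958.3 / 2580 → 15.8753 s.
Layer cycle: 15.8753 + 16 → 31.8753 s.
Build time = 1950 × 31.8753 = 62156.835 s = 17.27 hours.

17.27 hours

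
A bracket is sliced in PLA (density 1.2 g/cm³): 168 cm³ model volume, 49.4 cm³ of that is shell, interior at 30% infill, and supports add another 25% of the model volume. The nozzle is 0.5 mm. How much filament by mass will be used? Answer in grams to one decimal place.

Interior volume: 168 − 49.4 → 118.6 cm³.
Infill volume = 0.30 × 118.6, so 35.58 cm³.
Support = 0.25 × 168, so 42 cm³.
Deposited volume: 49.4 + 35.58 + 42 → 126.98 cm³.
Mass: 126.98 × 1.2 → 152.376 g.

152.4 g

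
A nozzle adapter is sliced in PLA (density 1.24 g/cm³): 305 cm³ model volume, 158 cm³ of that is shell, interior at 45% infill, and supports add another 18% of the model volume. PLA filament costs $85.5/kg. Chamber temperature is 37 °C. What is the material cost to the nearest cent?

$29.58

Volume inside the shell = 305 − 158, so 147 cm³.
Deposited infill = 0.45 × 147 = 66.15 cm³.
Support = 0.18 × 305 = 54.9 cm³.
Deposited volume = 158 + 66.15 + 54.9, so 279.05 cm³.
Mass = 279.05 × 1.24 = 346.022 g.
Cost = 346.022 g / 1000 × $85.5/kg = $29.58.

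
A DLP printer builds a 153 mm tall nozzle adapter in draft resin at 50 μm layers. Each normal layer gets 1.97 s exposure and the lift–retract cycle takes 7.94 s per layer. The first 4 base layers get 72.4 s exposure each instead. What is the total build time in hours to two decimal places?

Number of layers: 153 / 0.05 → 3060 (rounded up).
Base layers: 4 × (72.4 + 7.94) → 321.36 s.
Normal layers = 3056 × (1.97 + 7.94) = 30284.96 s.
Sum: 321.36 + 30284.96 = 30606.32 s → 8.50 hours.

8.50 hours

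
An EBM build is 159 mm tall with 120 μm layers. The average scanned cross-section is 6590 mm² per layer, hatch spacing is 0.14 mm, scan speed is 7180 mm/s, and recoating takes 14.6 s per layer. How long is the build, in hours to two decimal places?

7.79 hours

Number of layers: 159 / 0.12 → 1325 (rounded up).
Per-layer scan distance = 6590 / 0.14, so 47071.4 mm.
Scan time per layer: 47071.4 / 7180 → 6.5559 s.
Per-layer time = 6.5559 + 14.6 = 21.1559 s.
1325 layers × 21.1559 s/layer = 28031.5675 s, i.e. 7.79 hours.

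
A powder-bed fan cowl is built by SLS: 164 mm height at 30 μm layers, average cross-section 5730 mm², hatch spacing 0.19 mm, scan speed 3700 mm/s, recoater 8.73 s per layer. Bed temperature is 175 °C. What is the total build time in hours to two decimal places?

Layers = ⌈164/0.03⌉ = 5467.
Scan path per layer = 5730 / 0.19, so 30157.9 mm.
Scan time per layer: 30157.9 / 3700 → 8.1508 s.
Time per layer: 8.1508 + 8.73 → 16.8808 s.
5467 layers × 16.8808 s/layer = 92287.3336 s, i.e. 25.64 hours.

25.64 hours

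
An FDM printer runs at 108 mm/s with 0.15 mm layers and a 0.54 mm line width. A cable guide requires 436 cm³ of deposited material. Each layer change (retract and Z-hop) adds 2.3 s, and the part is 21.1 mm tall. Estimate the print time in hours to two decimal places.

Line area: 0.15 × 0.54 → 0.081 mm².
Path length: 436000 mm³ / 0.081 mm² → 5382716 mm.
Extrusion time = 5382716 / 108 = 49840 s.
Layer count = ceil(21.1 / 0.15) = 141.
Z-hop total = 141 × 2.3, so 324.3 s.
Total = 49840 + 324.3 = 50164.3 s = 13.93 hours.

13.93 hours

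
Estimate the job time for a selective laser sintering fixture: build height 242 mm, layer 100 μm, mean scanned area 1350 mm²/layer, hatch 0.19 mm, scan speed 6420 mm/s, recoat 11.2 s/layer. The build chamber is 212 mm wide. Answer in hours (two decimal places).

Layer count = ceil(242 / 0.1) = 2420.
Hatch length per layer = 1350 / 0.19, so 7105.3 mm.
Laser time per layer = 7105.3 / 6420 = 1.1067 s.
Time per layer: 1.1067 + 11.2 → 12.3067 s.
2420 layers × 12.3067 s/layer = 29782.214 s, i.e. 8.27 hours.

8.27 hours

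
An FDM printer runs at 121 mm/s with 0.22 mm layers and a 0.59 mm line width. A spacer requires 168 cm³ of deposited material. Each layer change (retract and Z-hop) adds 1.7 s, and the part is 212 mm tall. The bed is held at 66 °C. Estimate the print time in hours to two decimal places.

3.43 hours

Line area = 0.22 × 0.59, so 0.1298 mm².
Total extruded path = 168000/0.1298 = 1294298.9 mm.
Extrusion time = 1294298.9 / 121 = 10696.7 s.
Number of layers: 212 / 0.22 → 964 (rounded up).
Z-hop total = 964 × 1.7 = 1638.8 s.
Total = 10696.7 + 1638.8 = 12335.5 s = 3.43 hours.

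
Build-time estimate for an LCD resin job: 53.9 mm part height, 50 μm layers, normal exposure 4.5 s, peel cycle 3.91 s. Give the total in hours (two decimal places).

Number of layers: 53.9 / 0.05 → 1078 (rounded up).
Cycle time: 4.5 + 3.91 → 8.41 s.
Build time: 1078 × 8.41 s = 9065.98 s, i.e. 2.52 hours.

2.52 hours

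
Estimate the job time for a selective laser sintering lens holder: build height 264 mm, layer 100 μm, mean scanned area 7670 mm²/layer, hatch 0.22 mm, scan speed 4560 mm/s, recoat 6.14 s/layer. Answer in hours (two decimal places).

Layer count = ceil(264 / 0.1) = 2640.
Per-layer scan distance: 7670 / 0.22 → 34863.6 mm.
Laser time per layer = 34863.6 / 4560, so 7.6455 s.
Time per layer = 7.6455 + 6.14, so 13.7855 s.
Total: 2640 × 13.7855 s = 36393.72 s → 10.11 hours.

10.11 hours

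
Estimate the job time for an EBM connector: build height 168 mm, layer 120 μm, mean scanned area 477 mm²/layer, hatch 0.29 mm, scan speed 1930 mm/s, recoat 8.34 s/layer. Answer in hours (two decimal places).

3.57 hours

Number of layers: 168 / 0.12 → 1400 (rounded up).
Hatch length per layer: 477 / 0.29 → 1644.8 mm.
Beam time per layer = 1644.8 / 1930, so 0.8522 s.
Time per layer = 0.8522 + 8.34 = 9.1922 s.
Build time = 1400 × 9.1922 = 12869.08 s = 3.57 hours.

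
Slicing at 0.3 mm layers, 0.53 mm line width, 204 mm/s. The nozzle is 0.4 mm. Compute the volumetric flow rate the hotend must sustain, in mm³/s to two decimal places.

32.44

Extrusion cross-section = 0.3 × 0.53 = 0.159 mm².
Volumetric flow = 204 × 0.159 = 32.44 mm³/s.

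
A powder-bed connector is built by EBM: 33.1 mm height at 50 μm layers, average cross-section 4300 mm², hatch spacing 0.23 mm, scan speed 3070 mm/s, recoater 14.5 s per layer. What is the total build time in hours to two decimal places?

3.79 hours

Layers = ⌈33.1/0.05⌉ = 662.
Hatch length per layer = 4300 / 0.23, so 18695.7 mm.
Scan time per layer: 18695.7 / 3070 → 6.0898 s.
Per-layer time = 6.0898 + 14.5, so 20.5898 s.
Build time = 662 × 20.5898 = 13630.4476 s = 3.79 hours.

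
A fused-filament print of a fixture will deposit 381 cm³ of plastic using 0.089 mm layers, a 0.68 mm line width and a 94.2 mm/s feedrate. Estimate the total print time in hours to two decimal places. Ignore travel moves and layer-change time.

Line area: 0.089 × 0.68 → 0.06052 mm².
Total extruded path = 381000/0.06052 = 6295439.5 mm.
Print-move time = 6295439.5 / 94.2, so 66830.6 s.
That's 66830.6 s → 18.56 hours.

18.56 hours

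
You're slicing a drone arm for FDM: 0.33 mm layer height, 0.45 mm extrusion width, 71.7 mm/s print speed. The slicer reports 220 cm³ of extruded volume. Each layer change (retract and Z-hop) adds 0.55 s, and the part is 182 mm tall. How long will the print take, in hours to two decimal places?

5.82 hours

Bead cross-section = 0.33 × 0.45, so 0.1485 mm².
Toolpath length = 220 cm³ / 0.1485 mm² = 220000 / 0.1485 = 1481481.5 mm.
Print-move time = 1481481.5 / 71.7, so 20662.2 s.
Layer count = ceil(182 / 0.33) = 552.
Z-hop total = 552 × 0.55 = 303.6 s.
Total = 20662.2 + 303.6 = 20965.8 s = 5.82 hours.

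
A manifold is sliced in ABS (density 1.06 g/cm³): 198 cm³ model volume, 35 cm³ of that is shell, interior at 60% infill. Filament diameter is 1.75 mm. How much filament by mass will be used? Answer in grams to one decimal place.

Interior volume = 198 − 35, so 163 cm³.
Deposited infill = 0.60 × 163 = 97.8 cm³.
Deposited volume = 35 + 97.8 = 132.8 cm³.
Mass: 132.8 × 1.06 → 140.768 g.

140.8 g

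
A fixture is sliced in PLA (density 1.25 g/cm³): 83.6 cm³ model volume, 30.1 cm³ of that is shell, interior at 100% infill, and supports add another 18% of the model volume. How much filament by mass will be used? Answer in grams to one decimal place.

123.3 g

Volume inside the shell: 83.6 − 30.1 → 53.5 cm³.
Deposited infill: 1.00 × 53.5 → 53.5 cm³.
Support = 0.18 × 83.6, so 15.048 cm³.
Total printed volume = 30.1 + 53.5 + 15.048 = 98.648 cm³.
Mass = 98.648 × 1.25, so 123.31 g.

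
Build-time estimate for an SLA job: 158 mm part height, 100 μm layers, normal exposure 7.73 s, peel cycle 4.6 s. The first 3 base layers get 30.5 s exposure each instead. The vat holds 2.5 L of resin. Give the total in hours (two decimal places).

Number of layers: 158 / 0.1 → 1580 (rounded up).
Burn-in layers = 3 × (30.5 + 4.6) = 105.3 s.
Regular layers = 1577 × (7.73 + 4.6), so 19444.41 s.
Sum: 105.3 + 19444.41 = 19549.71 s → 5.43 hours.

5.43 hours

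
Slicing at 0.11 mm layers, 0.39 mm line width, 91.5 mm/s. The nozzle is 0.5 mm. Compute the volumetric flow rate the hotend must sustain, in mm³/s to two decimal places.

Extrusion cross-section = 0.11 × 0.39 = 0.0429 mm².
Volumetric flow = 91.5 × 0.0429 = 3.93 mm³/s.

3.93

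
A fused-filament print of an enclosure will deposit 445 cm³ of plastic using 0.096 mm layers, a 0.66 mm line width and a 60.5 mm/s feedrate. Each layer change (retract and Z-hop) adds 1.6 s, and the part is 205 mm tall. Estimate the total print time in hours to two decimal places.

33.20 hours

Extrusion cross-section = 0.096 × 0.66, so 0.06336 mm².
Total extruded path = 445000/0.06336 = 7023358.6 mm.
Time extruding: 7023358.6 / 60.5 → 116088.6 s.
Number of layers: 205 / 0.096 → 2136 (rounded up).
Layer-change overhead = 2136 × 1.6 = 3417.6 s.
Total = 116088.6 + 3417.6 = 119506.2 s = 33.20 hours.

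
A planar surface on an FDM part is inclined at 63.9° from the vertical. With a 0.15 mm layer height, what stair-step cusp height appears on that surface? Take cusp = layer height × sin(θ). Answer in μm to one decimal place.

134.7 μm

h_c = t·sin θ = 0.15 × 0.8980 = 0.1347 mm (134.7 μm).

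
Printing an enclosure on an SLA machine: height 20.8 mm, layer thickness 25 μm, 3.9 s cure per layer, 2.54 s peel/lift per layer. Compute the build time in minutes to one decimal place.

Layers = ⌈20.8/0.025⌉ = 832.
Cycle time = 3.9 + 2.54 = 6.44 s.
Total = 832 × 6.44 = 5358.08 s = 89.3 minutes.

89.3 minutes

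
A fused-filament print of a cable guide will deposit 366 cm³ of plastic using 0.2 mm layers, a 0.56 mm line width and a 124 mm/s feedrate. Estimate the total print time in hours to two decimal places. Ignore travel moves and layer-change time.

Line area: 0.2 × 0.56 → 0.112 mm².
Toolpath length = 366 cm³ / 0.112 mm² = 366000 / 0.112 = 3267857.1 mm.
Time extruding = 3267857.1 / 124 = 26353.7 s.
In the requested units: 26353.7 s = 7.32 hours.

7.32 hours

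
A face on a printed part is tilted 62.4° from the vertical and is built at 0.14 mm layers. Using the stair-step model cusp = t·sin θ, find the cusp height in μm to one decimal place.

124.1 μm

sin(62.4°) = 0.8862, so cusp = 0.14 × 0.8862 = 0.124068 mm → 124.1 μm.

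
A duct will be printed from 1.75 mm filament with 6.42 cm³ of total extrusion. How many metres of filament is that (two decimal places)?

A = π r² = π × 0.875² = 2.4053 mm².
Length = 6.42 cm³ / 2.4053 mm² = 6420 / 2.4053 = 2669.11 mm = 2.67 m.

2.67 m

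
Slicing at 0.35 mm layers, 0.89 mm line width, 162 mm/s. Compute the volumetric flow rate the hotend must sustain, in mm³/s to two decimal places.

Bead cross-section = 0.35 × 0.89, so 0.3115 mm².
Volumetric flow = 162 × 0.3115 = 50.46 mm³/s.

50.46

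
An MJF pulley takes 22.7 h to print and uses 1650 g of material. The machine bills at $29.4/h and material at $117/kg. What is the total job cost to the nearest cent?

Time charge = 29.4 × 22.7 = $667.38.
Material charge = 117 × 1650/1000, so $193.05.
Job cost: 667.38 + 193.05 = $860.43.

$860.43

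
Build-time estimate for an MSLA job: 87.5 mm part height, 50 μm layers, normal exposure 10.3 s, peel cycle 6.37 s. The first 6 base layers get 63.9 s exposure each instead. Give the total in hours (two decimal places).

Layers = ⌈87.5/0.05⌉ = 1750.
Burn-in layers = 6 × (63.9 + 6.37), so 421.62 s.
Regular layers = 1744 × (10.3 + 6.37), so 29072.48 s.
Total = 421.62 + 29072.48 = 29494.1 s = 8.19 hours.

8.19 hours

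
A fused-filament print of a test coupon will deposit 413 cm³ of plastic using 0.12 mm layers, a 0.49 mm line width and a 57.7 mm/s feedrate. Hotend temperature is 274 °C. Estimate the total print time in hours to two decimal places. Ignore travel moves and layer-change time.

33.81 hours

Bead cross-section: 0.12 × 0.49 → 0.0588 mm².
Path length: 413000 mm³ / 0.0588 mm² → 7023809.5 mm.
Time extruding = 7023809.5 / 57.7 = 121729.8 s.
In the requested units: 121729.8 s = 33.81 hours.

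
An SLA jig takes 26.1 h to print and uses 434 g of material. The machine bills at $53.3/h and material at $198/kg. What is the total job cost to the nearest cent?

Time charge = 53.3 × 26.1 = $1391.13.
Material cost = 198 × 434/1000, so $85.932.
Job cost: 1391.13 + 85.932 = 1477.062 ≈ $1477.06.

$1477.06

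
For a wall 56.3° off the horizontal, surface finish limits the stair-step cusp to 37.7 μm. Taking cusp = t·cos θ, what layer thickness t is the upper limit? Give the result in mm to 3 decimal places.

Layer height = cusp / cos(56.3°) = 0.0377 / 0.5548 = 0.068 mm.

0.068 mm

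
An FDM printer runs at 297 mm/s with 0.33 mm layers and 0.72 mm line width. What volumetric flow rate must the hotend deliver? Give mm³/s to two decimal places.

70.57

Bead cross-section = 0.33 × 0.72 = 0.2376 mm².
Q = v·A = 297 × 0.2376 = 70.57 mm³/s.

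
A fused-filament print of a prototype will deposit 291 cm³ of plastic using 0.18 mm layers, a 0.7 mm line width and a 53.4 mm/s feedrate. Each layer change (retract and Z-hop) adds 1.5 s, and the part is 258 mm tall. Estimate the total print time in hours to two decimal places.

12.61 hours

Extrusion cross-section = 0.18 × 0.7 = 0.126 mm².
Total extruded path = 291000/0.126 = 2309523.8 mm.
Time extruding = 2309523.8 / 53.4, so 43249.5 s.
Layers = ⌈258/0.18⌉ = 1434.
Layer-change overhead = 1434 × 1.5, so 2151 s.
Altogether 43249.5 + 2151 = 45400.5 s, i.e. 12.61 hours.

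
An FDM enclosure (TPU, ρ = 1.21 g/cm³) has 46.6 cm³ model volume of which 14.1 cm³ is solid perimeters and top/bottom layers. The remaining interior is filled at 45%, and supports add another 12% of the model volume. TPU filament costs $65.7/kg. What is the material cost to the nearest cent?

Volume inside the shell = 46.6 − 14.1, so 32.5 cm³.
Infill volume: 0.45 × 32.5 → 14.625 cm³.
Support = 0.12 × 46.6, so 5.592 cm³.
Total printed volume = 14.1 + 14.625 + 5.592 = 34.317 cm³.
Mass = 34.317 × 1.21, so 41.52357 g.
Cost = 41.52357 g / 1000 × $65.7/kg = $2.73.

$2.73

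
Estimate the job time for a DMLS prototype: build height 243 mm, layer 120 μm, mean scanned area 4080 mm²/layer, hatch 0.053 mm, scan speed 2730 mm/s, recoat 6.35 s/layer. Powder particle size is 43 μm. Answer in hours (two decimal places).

Layers = ⌈243/0.12⌉ = 2025.
Hatch length per layer = 4080 / 0.053 = 76981.1 mm.
Laser time per layer: 76981.1 / 2730 → 28.1982 s.
Layer cycle = 28.1982 + 6.35, so 34.5482 s.
Total: 2025 × 34.5482 s = 69960.105 s → 19.43 hours.

19.43 hours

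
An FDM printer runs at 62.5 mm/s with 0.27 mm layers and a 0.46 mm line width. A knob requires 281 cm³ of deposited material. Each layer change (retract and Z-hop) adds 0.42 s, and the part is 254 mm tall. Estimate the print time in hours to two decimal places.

Extrusion cross-section: 0.27 × 0.46 → 0.1242 mm².
Path length: 281000 mm³ / 0.1242 mm² → 2262479.9 mm.
Extrusion time = 2262479.9 / 62.5 = 36199.7 s.
Layer count = ceil(254 / 0.27) = 941.
Z-hop total: 941 × 0.42 → 395.22 s.
Total = 36199.7 + 395.22 = 36594.92 s = 10.17 hours.

10.17 hours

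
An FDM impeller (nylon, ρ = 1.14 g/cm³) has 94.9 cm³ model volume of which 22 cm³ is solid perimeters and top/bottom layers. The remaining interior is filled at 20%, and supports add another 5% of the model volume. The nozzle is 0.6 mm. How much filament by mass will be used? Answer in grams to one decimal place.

Interior volume: 94.9 − 22 → 72.9 cm³.
Infill deposited = 0.20 × 72.9, so 14.58 cm³.
Support = 0.05 × 94.9 = 4.745 cm³.
Total extruded: 22 + 14.58 + 4.745 → 41.325 cm³.
Mass: 41.325 × 1.14 → 47.1105 g.

47.1 g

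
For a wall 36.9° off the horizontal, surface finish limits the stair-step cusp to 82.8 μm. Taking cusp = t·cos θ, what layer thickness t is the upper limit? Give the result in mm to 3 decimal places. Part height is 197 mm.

0.104 mm

t = h_c / cos θ = 0.0828 / 0.7997 = 0.104 mm.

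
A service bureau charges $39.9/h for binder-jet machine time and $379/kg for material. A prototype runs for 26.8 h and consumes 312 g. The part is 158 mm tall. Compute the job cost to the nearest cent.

Machine cost = 39.9 × 26.8, so $1069.32.
Material cost = 379 × 312/1000, so $118.248.
Job cost: 1069.32 + 118.248 = 1187.568 ≈ $1187.57.

$1187.57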